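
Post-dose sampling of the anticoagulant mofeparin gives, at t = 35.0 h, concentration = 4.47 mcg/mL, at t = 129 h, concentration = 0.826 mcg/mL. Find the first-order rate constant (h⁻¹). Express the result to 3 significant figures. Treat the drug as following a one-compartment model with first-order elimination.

0.0180 h⁻¹

k = ln(C₁/C₂) / (t₂ − t₁) = ln(4.47/0.826) / (129 − 35.0)
  = 1.689 / 94.00 = 0.01797 h⁻¹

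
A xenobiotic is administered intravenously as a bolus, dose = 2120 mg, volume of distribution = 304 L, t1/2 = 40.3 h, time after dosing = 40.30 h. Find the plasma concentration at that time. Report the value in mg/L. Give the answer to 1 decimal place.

3.5 mg/L

C₀ = Dose / Vd = 2120 / 304 = 6.974 mg/L
k = ln2 / t½ = 0.693147 / 40.3 = 0.01720 h⁻¹
t / t½ = 40.30 / 40.3 = 1 half-lives
C = C₀ × (1/2)^1 = 6.974 × 0.5000 = 3.487 mg/L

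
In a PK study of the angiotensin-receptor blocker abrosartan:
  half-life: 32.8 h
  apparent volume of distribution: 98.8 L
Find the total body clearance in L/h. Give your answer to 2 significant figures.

2.1 L/h

k = ln2 / t½ = 0.693147 / 32.8 = 0.02113 h⁻¹
CL = k × Vd = 0.02113 × 98.8 = 2.088 L/h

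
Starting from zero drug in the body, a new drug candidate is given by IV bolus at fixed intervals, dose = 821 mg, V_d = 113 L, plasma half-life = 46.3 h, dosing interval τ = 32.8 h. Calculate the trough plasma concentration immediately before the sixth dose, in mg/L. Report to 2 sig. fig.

C₀ per dose = Dose / Vd = 821 / 113 = 7.265 mg/L
k = ln2 / t½ = 0.693147 / 46.3 = 0.01497 h⁻¹
Fraction remaining after one interval: r = e^(−kτ) = e^(−0.01497 × 32.8) = 0.6120
Before dose 6, 5 doses have been given (aged 1τ, 2τ, 3τ, 4τ, 5τ).
C_trough = C₀ × (r + r² + … + r^5) = C₀ × r(1−r^5)/(1−r)
        = 7.265 × 0.6120 × (1 − 0.08585) / (1 − 0.6120) = 10.48 mg/L

10 mg/L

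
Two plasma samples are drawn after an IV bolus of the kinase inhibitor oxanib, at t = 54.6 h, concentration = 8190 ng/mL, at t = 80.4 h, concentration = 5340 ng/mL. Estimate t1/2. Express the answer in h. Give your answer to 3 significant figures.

41.8 h

k = ln(C₁/C₂) / (t₂ − t₁) = ln(8190/5340) / (80.4 − 54.6)
  = 0.4277 / 25.80 = 0.01658 h⁻¹
t½ = ln2 / k = 0.693147 / 0.01658 = 41.81 h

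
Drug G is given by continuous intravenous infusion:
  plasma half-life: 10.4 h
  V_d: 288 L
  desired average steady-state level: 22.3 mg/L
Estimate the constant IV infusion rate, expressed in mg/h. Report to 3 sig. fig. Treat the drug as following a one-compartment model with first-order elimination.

k = ln2 / t½ = 0.693147 / 10.4 = 0.06665 h⁻¹
CL = k × Vd = 0.06665 × 288 = 19.20 L/h
At steady state, infusion rate R₀ = Css × CL = 22.3 × 19.20 = 428.2 mg/h

428 mg/h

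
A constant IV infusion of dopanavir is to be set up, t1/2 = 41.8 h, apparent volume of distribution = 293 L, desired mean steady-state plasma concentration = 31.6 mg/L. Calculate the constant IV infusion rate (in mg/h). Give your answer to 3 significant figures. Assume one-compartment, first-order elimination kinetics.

k = ln2 / t½ = 0.693147 / 41.8 = 0.01658 h⁻¹
CL = k × Vd = 0.01658 × 293 = 4.858 L/h
At steady state, infusion rate R₀ = Css × CL = 31.6 × 4.858 = 153.5 mg/h

154 mg/h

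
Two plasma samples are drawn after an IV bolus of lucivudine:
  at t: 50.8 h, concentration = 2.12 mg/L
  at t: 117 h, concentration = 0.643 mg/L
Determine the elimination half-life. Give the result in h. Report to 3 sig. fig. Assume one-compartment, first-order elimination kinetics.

38.5 h

k = ln(C₁/C₂) / (t₂ − t₁) = ln(2.12/0.643) / (117 − 50.8)
  = 1.193 / 66.20 = 0.01802 h⁻¹
t½ = ln2 / k = 0.693147 / 0.01802 = 38.47 h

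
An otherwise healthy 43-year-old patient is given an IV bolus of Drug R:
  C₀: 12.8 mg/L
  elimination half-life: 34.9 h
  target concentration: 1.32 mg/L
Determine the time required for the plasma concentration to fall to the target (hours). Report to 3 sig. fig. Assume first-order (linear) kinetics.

114 h

k = ln2 / t½ = 0.693147 / 34.9 = 0.01986 h⁻¹
t = ln(C₀ / C) / k = ln(12.80 / 1.32) / 0.01986
  = ln(9.697) / 0.01986 = 2.272 / 0.01986 = 114.4 h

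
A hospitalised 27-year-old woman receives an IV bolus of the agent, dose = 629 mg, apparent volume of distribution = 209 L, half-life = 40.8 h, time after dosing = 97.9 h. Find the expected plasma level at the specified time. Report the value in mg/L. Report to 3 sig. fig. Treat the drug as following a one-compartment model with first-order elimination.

0.570 mg/L

C₀ = Dose / Vd = 629.0 / 209 = 3.010 mg/L
k = ln2 / t½ = 0.693147 / 40.8 = 0.01699 h⁻¹
C = C₀ · e^(−k·t) = 3.010 × e^(−0.01699 × 97.9)
  = 3.010 × 0.1895 = 0.5704 mg/L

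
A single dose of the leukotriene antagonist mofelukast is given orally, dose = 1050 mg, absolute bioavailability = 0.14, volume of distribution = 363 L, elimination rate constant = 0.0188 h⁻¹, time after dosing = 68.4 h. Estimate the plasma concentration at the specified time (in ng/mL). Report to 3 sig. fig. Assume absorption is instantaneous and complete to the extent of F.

112 ng/mL

Amount reaching circulation = F × Dose = 0.14 × 1050 = 147.0 mg
C₀ = F·Dose / Vd = 147.0 / 363 = 0.4050 mg/L
C = C₀ · e^(−k·t) = 0.4050 × e^(−0.01880 × 68.4)
  = 0.4050 × 0.2764 = 0.1119 mg/L
Convert: 0.1119 mg/L × 1000 = 111.9 ng/mL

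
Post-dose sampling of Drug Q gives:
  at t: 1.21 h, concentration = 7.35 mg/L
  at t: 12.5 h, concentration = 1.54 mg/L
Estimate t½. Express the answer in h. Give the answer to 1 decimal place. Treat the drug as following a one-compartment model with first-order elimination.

k = ln(C₁/C₂) / (t₂ − t₁) = ln(7.35/1.54) / (12.5 − 1.21)
  = 1.563 / 11.29 = 0.1384 h⁻¹
t½ = ln2 / k = 0.693147 / 0.1384 = 5.008 h

5.0 h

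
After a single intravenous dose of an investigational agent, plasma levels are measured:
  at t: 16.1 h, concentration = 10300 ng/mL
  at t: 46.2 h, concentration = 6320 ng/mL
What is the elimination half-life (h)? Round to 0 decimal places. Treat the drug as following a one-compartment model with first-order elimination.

k = ln(C₁/C₂) / (t₂ − t₁) = ln(10300/6320) / (46.2 − 16.1)
  = 0.4884 / 30.10 = 0.01623 h⁻¹
t½ = ln2 / k = 0.693147 / 0.01623 = 42.71 h

43 h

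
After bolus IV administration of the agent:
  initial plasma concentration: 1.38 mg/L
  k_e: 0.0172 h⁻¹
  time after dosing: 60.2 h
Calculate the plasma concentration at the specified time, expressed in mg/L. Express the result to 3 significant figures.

C = C₀ · e^(−k·t) = 1.380 × e^(−0.01720 × 60.2)
  = 1.380 × 0.3551 = 0.4900 mg/L

0.490 mg/L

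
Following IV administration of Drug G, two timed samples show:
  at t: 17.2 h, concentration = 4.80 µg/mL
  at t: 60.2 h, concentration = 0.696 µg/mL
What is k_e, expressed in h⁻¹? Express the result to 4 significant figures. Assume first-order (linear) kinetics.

0.04491 h⁻¹

k = ln(C₁/C₂) / (t₂ − t₁) = ln(4.80/0.696) / (60.2 − 17.2)
  = 1.931 / 43.00 = 0.04491 h⁻¹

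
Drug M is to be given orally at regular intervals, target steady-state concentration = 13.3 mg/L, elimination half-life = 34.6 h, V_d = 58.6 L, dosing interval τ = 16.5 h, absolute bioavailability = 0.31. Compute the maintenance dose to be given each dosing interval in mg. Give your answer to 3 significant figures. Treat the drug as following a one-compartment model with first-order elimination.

831 mg

k = ln2 / t½ = 0.693147 / 34.6 = 0.02003 h⁻¹
CL = k × Vd = 0.02003 × 58.6 = 1.174 L/h
At steady state, F × (Dose/τ) = Css × CL.
Dose = Css × CL × τ / F = 13.3 × 1.174 × 16.5 / 0.31 = 831.1 mg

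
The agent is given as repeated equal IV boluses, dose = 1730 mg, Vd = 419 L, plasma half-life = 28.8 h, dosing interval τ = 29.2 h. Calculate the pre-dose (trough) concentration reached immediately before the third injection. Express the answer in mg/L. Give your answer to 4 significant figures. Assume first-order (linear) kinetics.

C₀ per dose = Dose / Vd = 1730 / 419 = 4.129 mg/L
k = ln2 / t½ = 0.693147 / 28.8 = 0.02407 h⁻¹
Fraction remaining after one interval: r = e^(−kτ) = e^(−0.02407 × 29.2) = 0.4952
Before dose 3, 2 doses have been given (aged 1τ, 2τ).
C_trough = C₀ × (r + r²) = 4.129 × (0.4952 + 0.2452) = 3.057 mg/L

3.057 mg/L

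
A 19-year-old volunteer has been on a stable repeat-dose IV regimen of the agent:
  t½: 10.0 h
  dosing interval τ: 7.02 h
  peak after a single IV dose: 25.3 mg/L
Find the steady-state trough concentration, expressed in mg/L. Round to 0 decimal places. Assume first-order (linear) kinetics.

k = ln2 / t½ = 0.693147 / 10.0 = 0.06931 h⁻¹
e^(−kτ) = e^(−0.06931 × 7.02) = 0.6147
Accumulation ratio R = 1 / (1 − e^(−kτ)) = 1 / (1 − 0.6147) = 2.595
Steady-state trough = C₀ × R × e^(−kτ) = 25.3 × 2.595 × 0.6147 = 40.36 mg/L

40 mg/L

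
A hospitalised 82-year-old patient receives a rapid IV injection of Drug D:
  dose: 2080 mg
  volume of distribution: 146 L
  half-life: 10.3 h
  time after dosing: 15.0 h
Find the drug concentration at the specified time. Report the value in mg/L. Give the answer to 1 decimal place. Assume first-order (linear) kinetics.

C₀ = Dose / Vd = 2080 / 146 = 14.25 mg/L
k = ln2 / t½ = 0.693147 / 10.3 = 0.06730 h⁻¹
C = C₀ · e^(−k·t) = 14.25 × e^(−0.06730 × 15.0)
  = 14.25 × 0.3644 = 5.193 mg/L

5.2 mg/L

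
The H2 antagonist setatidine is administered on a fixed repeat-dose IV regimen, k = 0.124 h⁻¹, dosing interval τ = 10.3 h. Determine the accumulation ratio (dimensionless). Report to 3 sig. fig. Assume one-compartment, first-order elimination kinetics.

1.39

e^(−kτ) = e^(−0.1240 × 10.3) = 0.2788
Accumulation ratio R = 1 / (1 − e^(−kτ)) = 1 / (1 − 0.2788) = 1.387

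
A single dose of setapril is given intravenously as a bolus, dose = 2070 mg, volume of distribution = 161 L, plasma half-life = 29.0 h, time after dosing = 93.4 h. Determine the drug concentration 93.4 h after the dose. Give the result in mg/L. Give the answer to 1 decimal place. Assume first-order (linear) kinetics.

1.4 mg/L

C₀ = Dose / Vd = 2070 / 161 = 12.86 mg/L
k = ln2 / t½ = 0.693147 / 29.0 = 0.02390 h⁻¹
C = C₀ · e^(−k·t) = 12.86 × e^(−0.02390 × 93.4)
  = 12.86 × 0.1073 = 1.380 mg/L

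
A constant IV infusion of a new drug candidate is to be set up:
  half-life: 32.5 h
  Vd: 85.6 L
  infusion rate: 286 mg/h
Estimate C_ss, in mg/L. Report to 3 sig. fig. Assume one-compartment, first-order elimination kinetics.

k = ln2 / t½ = 0.693147 / 32.5 = 0.02133 h⁻¹
CL = k × Vd = 0.02133 × 85.6 = 1.826 L/h
At steady state Css = R₀ / CL = 286 / 1.826 = 156.6 mg/L

157 mg/L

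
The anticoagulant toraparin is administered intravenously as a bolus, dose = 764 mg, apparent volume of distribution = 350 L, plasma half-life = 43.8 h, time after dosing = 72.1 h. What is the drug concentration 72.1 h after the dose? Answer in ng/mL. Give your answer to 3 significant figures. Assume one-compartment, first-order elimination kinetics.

C₀ = Dose / Vd = 764.0 / 350 = 2.183 mg/L
k = ln2 / t½ = 0.693147 / 43.8 = 0.01583 h⁻¹
C = C₀ · e^(−k·t) = 2.183 × e^(−0.01583 × 72.1)
  = 2.183 × 0.3194 = 0.6973 mg/L
Convert: 0.6973 mg/L × 1000 = 697.3 ng/mL

697 ng/mL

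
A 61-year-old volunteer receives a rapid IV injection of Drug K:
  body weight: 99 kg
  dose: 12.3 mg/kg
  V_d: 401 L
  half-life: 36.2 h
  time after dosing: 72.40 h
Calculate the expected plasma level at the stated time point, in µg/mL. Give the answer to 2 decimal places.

0.76 µg/mL

Total dose = 12.3 × 99 = 1218 mg
C₀ = Dose / Vd = 1218 / 401 = 3.037 mg/L
k = ln2 / t½ = 0.693147 / 36.2 = 0.01915 h⁻¹
t / t½ = 72.40 / 36.2 = 2 half-lives
C = C₀ × (1/2)^2 = 3.037 × 0.2500 = 0.7593 mg/L
(0.7593 mg/L = 0.7593 µg/mL)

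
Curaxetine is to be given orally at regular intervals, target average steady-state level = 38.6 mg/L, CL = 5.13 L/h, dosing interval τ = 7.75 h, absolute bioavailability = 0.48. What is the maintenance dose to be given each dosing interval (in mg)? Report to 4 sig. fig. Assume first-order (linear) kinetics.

At steady state, F × (Dose/τ) = Css × CL.
Dose = Css × CL × τ / F = 38.6 × 5.130 × 7.75 / 0.48 = 3197 mg

3197 mg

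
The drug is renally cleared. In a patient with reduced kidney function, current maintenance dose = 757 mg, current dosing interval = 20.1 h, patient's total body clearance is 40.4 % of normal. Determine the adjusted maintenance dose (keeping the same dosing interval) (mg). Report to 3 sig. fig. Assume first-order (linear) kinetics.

To keep the same average steady-state level, dosing rate must scale with clearance.
CL ratio = 40.4 / 100 = 0.4040
New dose (same interval) = 757 × 0.4040 = 305.8 mg

306 mg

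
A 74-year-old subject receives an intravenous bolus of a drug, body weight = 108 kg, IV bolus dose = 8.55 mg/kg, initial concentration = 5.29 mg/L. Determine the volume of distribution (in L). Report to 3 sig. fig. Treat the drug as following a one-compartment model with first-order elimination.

175 L

Dose = 8.55 × 108 = 923.4 mg
Vd = Dose / C₀ = 923.4 / 5.29 = 174.6 L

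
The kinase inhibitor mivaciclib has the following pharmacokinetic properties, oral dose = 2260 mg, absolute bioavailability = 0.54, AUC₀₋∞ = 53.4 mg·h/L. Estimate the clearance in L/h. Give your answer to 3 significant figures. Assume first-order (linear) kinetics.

22.9 L/h

CL = F·Dose / AUC = 0.54 × 2260 / 53.4 = 22.85 L/h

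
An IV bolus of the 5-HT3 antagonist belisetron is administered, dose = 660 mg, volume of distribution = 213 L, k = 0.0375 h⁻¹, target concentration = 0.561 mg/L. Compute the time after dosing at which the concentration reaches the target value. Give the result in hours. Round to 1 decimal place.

45.6 h

C₀ = Dose / Vd = 660.0 / 213 = 3.099 mg/L
t = ln(C₀ / C) / k = ln(3.099 / 0.561) / 0.03750
  = ln(5.524) / 0.03750 = 1.709 / 0.03750 = 45.57 h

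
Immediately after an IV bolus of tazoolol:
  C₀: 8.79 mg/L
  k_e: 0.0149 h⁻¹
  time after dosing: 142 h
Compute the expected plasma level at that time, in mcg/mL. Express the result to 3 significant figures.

1.06 mcg/mL

C = C₀ · e^(−k·t) = 8.790 × e^(−0.01490 × 142)
  = 8.790 × 0.1205 = 1.059 mg/L
(1.059 mg/L = 1.059 mcg/mL)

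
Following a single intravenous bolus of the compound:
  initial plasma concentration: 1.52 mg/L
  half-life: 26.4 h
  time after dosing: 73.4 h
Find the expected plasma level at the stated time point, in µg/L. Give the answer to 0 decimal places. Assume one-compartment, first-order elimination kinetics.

k = ln2 / t½ = 0.693147 / 26.4 = 0.02626 h⁻¹
C = C₀ · e^(−k·t) = 1.520 × e^(−0.02626 × 73.4)
  = 1.520 × 0.1455 = 0.2212 mg/L
Convert: 0.2212 mg/L × 1000 = 221.2 µg/L

221 µg/L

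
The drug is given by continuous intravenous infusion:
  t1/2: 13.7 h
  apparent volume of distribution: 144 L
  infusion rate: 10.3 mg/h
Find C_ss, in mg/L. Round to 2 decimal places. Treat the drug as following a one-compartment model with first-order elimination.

1.41 mg/L

k = ln2 / t½ = 0.693147 / 13.7 = 0.05059 h⁻¹
CL = k × Vd = 0.05059 × 144 = 7.285 L/h
At steady state Css = R₀ / CL = 10.3 / 7.285 = 1.414 mg/L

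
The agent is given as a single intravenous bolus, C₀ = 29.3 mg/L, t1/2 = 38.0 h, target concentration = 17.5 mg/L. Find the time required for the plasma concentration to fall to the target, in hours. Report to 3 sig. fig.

28.3 h

k = ln2 / t½ = 0.693147 / 38.0 = 0.01824 h⁻¹
t = ln(C₀ / C) / k = ln(29.30 / 17.5) / 0.01824
  = ln(1.674) / 0.01824 = 0.5152 / 0.01824 = 28.25 h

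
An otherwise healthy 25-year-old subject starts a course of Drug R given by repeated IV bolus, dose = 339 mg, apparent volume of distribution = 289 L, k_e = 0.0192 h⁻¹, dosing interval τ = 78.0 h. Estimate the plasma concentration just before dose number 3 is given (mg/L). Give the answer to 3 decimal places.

0.321 mg/L

C₀ per dose = Dose / Vd = 339 / 289 = 1.173 mg/L
Fraction remaining after one interval: r = e^(−kτ) = e^(−0.01920 × 78.0) = 0.2237
Before dose 3, 2 doses have been given (aged 1τ, 2τ).
C_trough = C₀ × (r + r²) = 1.173 × (0.2237 + 0.05004) = 0.3211 mg/L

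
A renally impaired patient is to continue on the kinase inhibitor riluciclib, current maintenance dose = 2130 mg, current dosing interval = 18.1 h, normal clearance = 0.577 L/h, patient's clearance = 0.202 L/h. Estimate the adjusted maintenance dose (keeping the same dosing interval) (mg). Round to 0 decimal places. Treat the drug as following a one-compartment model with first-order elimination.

To keep the same average steady-state level, dosing rate must scale with clearance.
CL ratio = 0.202 / 0.577 = 0.3501
New dose (same interval) = 2130 × 0.3501 = 745.7 mg

746 mg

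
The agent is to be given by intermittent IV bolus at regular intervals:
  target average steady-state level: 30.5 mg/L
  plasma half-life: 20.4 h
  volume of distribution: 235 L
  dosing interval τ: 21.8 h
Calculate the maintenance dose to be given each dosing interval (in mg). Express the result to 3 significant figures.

5310 mg

k = ln2 / t½ = 0.693147 / 20.4 = 0.03398 h⁻¹
CL = k × Vd = 0.03398 × 235 = 7.985 L/h
At steady state, Dose/τ = Css × CL.
Dose = Css × CL × τ = 30.5 × 7.985 × 21.8 = 5309 mg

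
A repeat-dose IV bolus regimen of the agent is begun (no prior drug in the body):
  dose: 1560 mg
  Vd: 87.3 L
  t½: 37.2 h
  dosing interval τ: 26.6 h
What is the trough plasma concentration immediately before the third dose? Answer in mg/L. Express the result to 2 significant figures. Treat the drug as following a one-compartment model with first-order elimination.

18 mg/L

C₀ per dose = Dose / Vd = 1560 / 87.3 = 17.87 mg/L
k = ln2 / t½ = 0.693147 / 37.2 = 0.01863 h⁻¹
Fraction remaining after one interval: r = e^(−kτ) = e^(−0.01863 × 26.6) = 0.6092
Before dose 3, 2 doses have been given (aged 1τ, 2τ).
C_trough = C₀ × (r + r²) = 17.87 × (0.6092 + 0.3711) = 17.52 mg/L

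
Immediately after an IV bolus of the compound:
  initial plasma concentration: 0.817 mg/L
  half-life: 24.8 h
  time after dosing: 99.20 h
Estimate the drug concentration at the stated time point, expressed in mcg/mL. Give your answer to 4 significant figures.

k = ln2 / t½ = 0.693147 / 24.8 = 0.02795 h⁻¹
t / t½ = 99.20 / 24.8 = 4 half-lives
C = C₀ × (1/2)^4 = 0.8170 × 0.06250 = 0.05106 mg/L
(0.05106 mg/L = 0.05106 mcg/mL)

0.05106 mcg/mL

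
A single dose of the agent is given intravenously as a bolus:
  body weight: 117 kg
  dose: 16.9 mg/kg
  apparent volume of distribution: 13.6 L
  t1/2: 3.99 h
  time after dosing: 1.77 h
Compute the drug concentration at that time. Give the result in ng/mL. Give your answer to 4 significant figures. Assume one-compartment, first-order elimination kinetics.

106900 ng/mL

Total dose = 16.9 × 117 = 1977 mg
C₀ = Dose / Vd = 1977 / 13.6 = 145.4 mg/L
k = ln2 / t½ = 0.693147 / 3.99 = 0.1737 h⁻¹
C = C₀ · e^(−k·t) = 145.4 × e^(−0.1737 × 1.77)
  = 145.4 × 0.7353 = 106.9 mg/L
Convert: 106.9 mg/L × 1000 = 106900 ng/mL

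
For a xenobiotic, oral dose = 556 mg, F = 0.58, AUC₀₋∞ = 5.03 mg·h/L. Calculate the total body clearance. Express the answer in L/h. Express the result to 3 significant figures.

64.1 L/h

CL = F·Dose / AUC = 0.58 × 556 / 5.03 = 64.11 L/h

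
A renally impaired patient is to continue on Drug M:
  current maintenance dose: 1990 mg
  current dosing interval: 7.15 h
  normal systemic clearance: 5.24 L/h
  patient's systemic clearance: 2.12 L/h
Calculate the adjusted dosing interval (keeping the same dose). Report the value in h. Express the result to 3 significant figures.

17.7 h

To keep the same average steady-state level, dosing rate must scale with clearance.
CL ratio = 2.12 / 5.24 = 0.4046
New interval (same dose) = 7.15 / 0.4046 = 17.67 h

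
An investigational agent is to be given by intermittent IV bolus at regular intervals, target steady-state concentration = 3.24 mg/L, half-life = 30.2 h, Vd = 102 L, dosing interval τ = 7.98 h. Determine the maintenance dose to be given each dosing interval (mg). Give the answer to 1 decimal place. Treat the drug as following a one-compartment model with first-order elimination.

60.5 mg

k = ln2 / t½ = 0.693147 / 30.2 = 0.02295 h⁻¹
CL = k × Vd = 0.02295 × 102 = 2.341 L/h
At steady state, Dose/τ = Css × CL.
Dose = Css × CL × τ = 3.24 × 2.341 × 7.98 = 60.53 mg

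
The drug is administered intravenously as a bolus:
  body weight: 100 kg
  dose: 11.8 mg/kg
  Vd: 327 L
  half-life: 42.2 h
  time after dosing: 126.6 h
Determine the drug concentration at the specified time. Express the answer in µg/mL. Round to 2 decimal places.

0.45 µg/mL

Total dose = 11.8 × 100 = 1180 mg
C₀ = Dose / Vd = 1180 / 327 = 3.609 mg/L
k = ln2 / t½ = 0.693147 / 42.2 = 0.01643 h⁻¹
t / t½ = 126.6 / 42.2 = 3 half-lives
C = C₀ × (1/2)^3 = 3.609 × 0.1250 = 0.4511 mg/L
(0.4511 mg/L = 0.4511 µg/mL)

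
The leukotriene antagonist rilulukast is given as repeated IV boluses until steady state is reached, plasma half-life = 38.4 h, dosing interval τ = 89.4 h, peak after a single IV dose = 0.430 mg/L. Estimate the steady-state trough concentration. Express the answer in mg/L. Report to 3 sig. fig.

0.107 mg/L

k = ln2 / t½ = 0.693147 / 38.4 = 0.01805 h⁻¹
e^(−kτ) = e^(−0.01805 × 89.4) = 0.1992
Accumulation ratio R = 1 / (1 − e^(−kτ)) = 1 / (1 − 0.1992) = 1.249
Steady-state trough = C₀ × R × e^(−kτ) = 0.430 × 1.249 × 0.1992 = 0.1070 mg/L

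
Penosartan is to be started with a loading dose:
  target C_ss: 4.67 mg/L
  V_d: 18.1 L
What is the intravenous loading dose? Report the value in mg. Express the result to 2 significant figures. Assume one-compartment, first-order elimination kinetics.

85 mg

LD = Css × Vd = 4.67 × 18.1 = 84.53 mg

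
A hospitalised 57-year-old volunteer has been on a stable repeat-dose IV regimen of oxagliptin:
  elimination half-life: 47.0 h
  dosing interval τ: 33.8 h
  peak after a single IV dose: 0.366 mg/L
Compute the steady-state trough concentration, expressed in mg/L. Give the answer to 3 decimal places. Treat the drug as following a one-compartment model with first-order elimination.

k = ln2 / t½ = 0.693147 / 47.0 = 0.01475 h⁻¹
e^(−kτ) = e^(−0.01475 × 33.8) = 0.6074
Accumulation ratio R = 1 / (1 − e^(−kτ)) = 1 / (1 − 0.6074) = 2.547
Steady-state trough = C₀ × R × e^(−kτ) = 0.366 × 2.547 × 0.6074 = 0.5662 mg/L

0.566 mg/L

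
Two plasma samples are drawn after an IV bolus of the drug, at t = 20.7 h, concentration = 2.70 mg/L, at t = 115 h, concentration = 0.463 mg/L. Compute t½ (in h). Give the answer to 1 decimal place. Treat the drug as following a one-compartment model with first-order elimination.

k = ln(C₁/C₂) / (t₂ − t₁) = ln(2.70/0.463) / (115 − 20.7)
  = 1.763 / 94.30 = 0.01870 h⁻¹
t½ = ln2 / k = 0.693147 / 0.01870 = 37.07 h

37.1 h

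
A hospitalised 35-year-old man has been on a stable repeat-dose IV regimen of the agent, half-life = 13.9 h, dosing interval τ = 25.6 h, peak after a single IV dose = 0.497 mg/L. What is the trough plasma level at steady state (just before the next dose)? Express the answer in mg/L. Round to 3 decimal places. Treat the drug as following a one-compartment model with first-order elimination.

0.192 mg/L

k = ln2 / t½ = 0.693147 / 13.9 = 0.04987 h⁻¹
e^(−kτ) = e^(−0.04987 × 25.6) = 0.2790
Accumulation ratio R = 1 / (1 − e^(−kτ)) = 1 / (1 − 0.2790) = 1.387
Steady-state trough = C₀ × R × e^(−kτ) = 0.497 × 1.387 × 0.2790 = 0.1923 mg/L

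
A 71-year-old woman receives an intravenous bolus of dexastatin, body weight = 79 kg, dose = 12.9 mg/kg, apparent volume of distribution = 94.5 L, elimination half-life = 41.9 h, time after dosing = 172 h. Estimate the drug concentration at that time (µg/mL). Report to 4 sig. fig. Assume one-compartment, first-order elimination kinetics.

Total dose = 12.9 × 79 = 1019 mg
C₀ = Dose / Vd = 1019 / 94.5 = 10.78 mg/L
k = ln2 / t½ = 0.693147 / 41.9 = 0.01654 h⁻¹
C = C₀ · e^(−k·t) = 10.78 × e^(−0.01654 × 172)
  = 10.78 × 0.05814 = 0.6267 mg/L
(0.6267 mg/L = 0.6267 µg/mL)

0.6267 µg/mL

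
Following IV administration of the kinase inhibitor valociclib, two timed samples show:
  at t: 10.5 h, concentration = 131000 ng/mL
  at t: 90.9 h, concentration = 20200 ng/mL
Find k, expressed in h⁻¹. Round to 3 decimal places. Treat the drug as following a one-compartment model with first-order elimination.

k = ln(C₁/C₂) / (t₂ − t₁) = ln(131000/20200) / (90.9 − 10.5)
  = 1.870 / 80.40 = 0.02326 h⁻¹

0.023 h⁻¹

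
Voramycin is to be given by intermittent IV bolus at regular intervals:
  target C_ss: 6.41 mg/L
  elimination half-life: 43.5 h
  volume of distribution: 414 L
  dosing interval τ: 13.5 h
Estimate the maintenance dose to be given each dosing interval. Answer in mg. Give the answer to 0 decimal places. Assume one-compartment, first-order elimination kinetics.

571 mg

k = ln2 / t½ = 0.693147 / 43.5 = 0.01593 h⁻¹
CL = k × Vd = 0.01593 × 414 = 6.595 L/h
At steady state, Dose/τ = Css × CL.
Dose = Css × CL × τ = 6.41 × 6.595 × 13.5 = 570.7 mg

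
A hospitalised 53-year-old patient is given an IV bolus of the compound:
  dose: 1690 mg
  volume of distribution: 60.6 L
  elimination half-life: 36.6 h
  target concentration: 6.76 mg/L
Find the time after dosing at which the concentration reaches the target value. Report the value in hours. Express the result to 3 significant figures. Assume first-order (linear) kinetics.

74.8 h

C₀ = Dose / Vd = 1690 / 60.6 = 27.89 mg/L
k = ln2 / t½ = 0.693147 / 36.6 = 0.01894 h⁻¹
t = ln(C₀ / C) / k = ln(27.89 / 6.76) / 0.01894
  = ln(4.126) / 0.01894 = 1.417 / 0.01894 = 74.82 h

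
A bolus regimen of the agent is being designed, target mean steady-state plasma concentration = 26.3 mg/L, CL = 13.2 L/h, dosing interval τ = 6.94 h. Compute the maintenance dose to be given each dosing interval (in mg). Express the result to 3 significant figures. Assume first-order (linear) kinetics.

2410 mg

At steady state, Dose/τ = Css × CL.
Dose = Css × CL × τ = 26.3 × 13.20 × 6.94 = 2409 mg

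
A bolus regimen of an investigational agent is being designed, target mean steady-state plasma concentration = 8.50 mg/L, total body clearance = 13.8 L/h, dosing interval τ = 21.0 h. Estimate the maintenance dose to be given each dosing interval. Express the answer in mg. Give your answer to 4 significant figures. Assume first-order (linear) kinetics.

2463 mg

At steady state, Dose/τ = Css × CL.
Dose = Css × CL × τ = 8.50 × 13.80 × 21.0 = 2463 mg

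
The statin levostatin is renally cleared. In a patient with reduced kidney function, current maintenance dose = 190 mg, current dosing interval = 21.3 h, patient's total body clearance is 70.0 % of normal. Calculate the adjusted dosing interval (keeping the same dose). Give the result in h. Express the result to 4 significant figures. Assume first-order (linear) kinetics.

30.43 h

To keep the same average steady-state level, dosing rate must scale with clearance.
CL ratio = 70.0 / 100 = 0.7000
New interval (same dose) = 21.3 / 0.7000 = 30.43 h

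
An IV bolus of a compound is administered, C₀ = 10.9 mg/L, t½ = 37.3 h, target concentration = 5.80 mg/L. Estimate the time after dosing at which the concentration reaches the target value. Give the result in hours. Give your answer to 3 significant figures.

34.0 h

k = ln2 / t½ = 0.693147 / 37.3 = 0.01858 h⁻¹
t = ln(C₀ / C) / k = ln(10.90 / 5.80) / 0.01858
  = ln(1.879) / 0.01858 = 0.6307 / 0.01858 = 33.95 h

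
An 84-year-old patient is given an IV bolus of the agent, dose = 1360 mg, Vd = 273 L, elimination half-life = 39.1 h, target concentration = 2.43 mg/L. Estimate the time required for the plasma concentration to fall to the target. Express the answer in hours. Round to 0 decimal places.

40 h

C₀ = Dose / Vd = 1360 / 273 = 4.982 mg/L
k = ln2 / t½ = 0.693147 / 39.1 = 0.01773 h⁻¹
t = ln(C₀ / C) / k = ln(4.982 / 2.43) / 0.01773
  = ln(2.050) / 0.01773 = 0.7178 / 0.01773 = 40.49 h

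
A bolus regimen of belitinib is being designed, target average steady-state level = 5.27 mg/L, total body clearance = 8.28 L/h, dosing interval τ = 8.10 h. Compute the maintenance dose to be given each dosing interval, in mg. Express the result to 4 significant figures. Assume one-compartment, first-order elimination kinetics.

At steady state, Dose/τ = Css × CL.
Dose = Css × CL × τ = 5.27 × 8.280 × 8.10 = 353.4 mg

353.4 mg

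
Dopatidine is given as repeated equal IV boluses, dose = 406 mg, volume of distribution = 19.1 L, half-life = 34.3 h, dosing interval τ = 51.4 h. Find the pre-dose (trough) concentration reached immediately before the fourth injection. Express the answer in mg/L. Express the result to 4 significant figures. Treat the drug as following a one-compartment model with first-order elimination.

11.13 mg/L

C₀ per dose = Dose / Vd = 406 / 19.1 = 21.26 mg/L
k = ln2 / t½ = 0.693147 / 34.3 = 0.02021 h⁻¹
Fraction remaining after one interval: r = e^(−kτ) = e^(−0.02021 × 51.4) = 0.3539
Before dose 4, 3 doses have been given (aged 1τ, 2τ, 3τ).
C_trough = C₀ × (r + r² + … + r^3) = C₀ × r(1−r^3)/(1−r)
        = 21.26 × 0.3539 × (1 − 0.04432) / (1 − 0.3539) = 11.13 mg/L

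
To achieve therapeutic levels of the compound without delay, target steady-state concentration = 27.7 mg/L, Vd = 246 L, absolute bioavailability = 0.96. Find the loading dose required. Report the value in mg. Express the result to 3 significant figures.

LD = Css × Vd / F = 27.7 × 246 / 0.96 = 7098 mg

7100 mg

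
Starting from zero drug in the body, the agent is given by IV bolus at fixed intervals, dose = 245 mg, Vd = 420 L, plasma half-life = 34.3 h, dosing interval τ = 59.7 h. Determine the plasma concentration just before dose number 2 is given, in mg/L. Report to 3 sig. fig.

0.175 mg/L

C₀ per dose = Dose / Vd = 245 / 420 = 0.5833 mg/L
k = ln2 / t½ = 0.693147 / 34.3 = 0.02021 h⁻¹
Fraction remaining after one interval: r = e^(−kτ) = e^(−0.02021 × 59.7) = 0.2992
Before dose 2, 1 dose has been given (aged 1τ).
C_trough = C₀ × r = 0.5833 × 0.2992 = 0.1745 mg/L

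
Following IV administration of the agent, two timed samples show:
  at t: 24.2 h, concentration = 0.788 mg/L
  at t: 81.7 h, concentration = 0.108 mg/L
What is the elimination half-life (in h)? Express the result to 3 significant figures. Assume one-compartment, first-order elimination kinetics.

k = ln(C₁/C₂) / (t₂ − t₁) = ln(0.788/0.108) / (81.7 − 24.2)
  = 1.987 / 57.50 = 0.03456 h⁻¹
t½ = ln2 / k = 0.693147 / 0.03456 = 20.06 h

20.1 h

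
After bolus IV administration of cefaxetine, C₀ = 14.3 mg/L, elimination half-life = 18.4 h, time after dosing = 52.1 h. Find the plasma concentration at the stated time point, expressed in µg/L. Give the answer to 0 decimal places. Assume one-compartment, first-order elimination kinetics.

k = ln2 / t½ = 0.693147 / 18.4 = 0.03767 h⁻¹
C = C₀ · e^(−k·t) = 14.30 × e^(−0.03767 × 52.1)
  = 14.30 × 0.1405 = 2.009 mg/L
Convert: 2.009 mg/L × 1000 = 2009 µg/L

2009 µg/L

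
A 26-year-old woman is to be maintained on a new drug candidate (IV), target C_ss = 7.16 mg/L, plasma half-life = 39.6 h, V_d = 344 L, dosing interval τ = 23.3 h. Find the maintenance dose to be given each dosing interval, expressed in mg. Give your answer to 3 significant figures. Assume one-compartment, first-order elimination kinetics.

1000 mg

k = ln2 / t½ = 0.693147 / 39.6 = 0.01750 h⁻¹
CL = k × Vd = 0.01750 × 344 = 6.020 L/h
At steady state, Dose/τ = Css × CL.
Dose = Css × CL × τ = 7.16 × 6.020 × 23.3 = 1004 mg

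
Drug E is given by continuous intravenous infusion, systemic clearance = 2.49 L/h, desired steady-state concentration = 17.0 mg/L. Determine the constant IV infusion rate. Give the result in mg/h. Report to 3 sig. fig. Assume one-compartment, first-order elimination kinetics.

At steady state, infusion rate R₀ = Css × CL = 17.0 × 2.490 = 42.33 mg/h

42.3 mg/h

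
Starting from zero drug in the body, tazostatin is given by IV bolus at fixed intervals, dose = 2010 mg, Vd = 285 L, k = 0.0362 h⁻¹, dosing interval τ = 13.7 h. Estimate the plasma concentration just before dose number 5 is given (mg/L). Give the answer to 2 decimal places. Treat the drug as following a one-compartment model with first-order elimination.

C₀ per dose = Dose / Vd = 2010 / 285 = 7.053 mg/L
Fraction remaining after one interval: r = e^(−kτ) = e^(−0.03620 × 13.7) = 0.6090
Before dose 5, 4 doses have been given (aged 1τ, 2τ, 3τ, 4τ).
C_trough = C₀ × (r + r² + … + r^4) = C₀ × r(1−r^4)/(1−r)
        = 7.053 × 0.6090 × (1 − 0.1376) / (1 − 0.6090) = 9.474 mg/L

9.47 mg/L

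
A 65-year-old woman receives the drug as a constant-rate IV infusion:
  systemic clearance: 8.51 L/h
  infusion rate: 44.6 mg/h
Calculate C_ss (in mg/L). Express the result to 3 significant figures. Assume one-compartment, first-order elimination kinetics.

5.24 mg/L

At steady state Css = R₀ / CL = 44.6 / 8.510 = 5.241 mg/L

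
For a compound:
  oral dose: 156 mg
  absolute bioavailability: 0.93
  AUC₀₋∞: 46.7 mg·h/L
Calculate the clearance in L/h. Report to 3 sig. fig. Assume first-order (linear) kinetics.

3.11 L/h

CL = F·Dose / AUC = 0.93 × 156 / 46.7 = 3.107 L/h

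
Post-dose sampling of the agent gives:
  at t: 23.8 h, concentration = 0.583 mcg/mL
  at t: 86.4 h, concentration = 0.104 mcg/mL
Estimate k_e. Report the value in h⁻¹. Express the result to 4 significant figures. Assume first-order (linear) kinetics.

k = ln(C₁/C₂) / (t₂ − t₁) = ln(0.583/0.104) / (86.4 − 23.8)
  = 1.724 / 62.60 = 0.02754 h⁻¹

0.02754 h⁻¹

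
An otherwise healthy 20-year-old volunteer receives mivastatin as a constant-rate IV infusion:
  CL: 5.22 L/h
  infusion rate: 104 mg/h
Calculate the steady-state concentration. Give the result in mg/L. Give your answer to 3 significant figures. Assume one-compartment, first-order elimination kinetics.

At steady state Css = R₀ / CL = 104 / 5.220 = 19.92 mg/L

19.9 mg/L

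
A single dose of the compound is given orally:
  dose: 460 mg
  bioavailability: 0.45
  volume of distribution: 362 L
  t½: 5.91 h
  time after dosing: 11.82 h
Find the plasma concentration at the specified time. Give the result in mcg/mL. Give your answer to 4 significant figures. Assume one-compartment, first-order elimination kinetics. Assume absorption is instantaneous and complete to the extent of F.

0.1430 mcg/mL

Amount reaching circulation = F × Dose = 0.45 × 460.0 = 207.0 mg
C₀ = F·Dose / Vd = 207.0 / 362 = 0.5718 mg/L
k = ln2 / t½ = 0.693147 / 5.91 = 0.1173 h⁻¹
t / t½ = 11.82 / 5.91 = 2 half-lives
C = C₀ × (1/2)^2 = 0.5718 × 0.2500 = 0.1430 mg/L
(0.1430 mg/L = 0.1430 mcg/mL)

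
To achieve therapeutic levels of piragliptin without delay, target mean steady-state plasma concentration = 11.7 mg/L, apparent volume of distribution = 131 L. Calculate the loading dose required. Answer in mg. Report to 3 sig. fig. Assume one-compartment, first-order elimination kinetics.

1530 mg

LD = Css × Vd = 11.7 × 131 = 1533 mg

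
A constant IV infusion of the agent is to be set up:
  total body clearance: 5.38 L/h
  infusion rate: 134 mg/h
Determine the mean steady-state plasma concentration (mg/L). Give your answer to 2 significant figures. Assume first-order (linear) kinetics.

25 mg/L

At steady state Css = R₀ / CL = 134 / 5.380 = 24.91 mg/L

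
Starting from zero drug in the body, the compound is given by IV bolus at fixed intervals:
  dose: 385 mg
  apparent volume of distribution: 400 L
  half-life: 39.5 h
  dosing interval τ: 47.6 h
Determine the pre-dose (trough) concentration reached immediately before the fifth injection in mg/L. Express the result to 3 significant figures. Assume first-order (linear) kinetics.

0.711 mg/L

C₀ per dose = Dose / Vd = 385 / 400 = 0.9625 mg/L
k = ln2 / t½ = 0.693147 / 39.5 = 0.01755 h⁻¹
Fraction remaining after one interval: r = e^(−kτ) = e^(−0.01755 × 47.6) = 0.4337
Before dose 5, 4 doses have been given (aged 1τ, 2τ, 3τ, 4τ).
C_trough = C₀ × (r + r² + … + r^4) = C₀ × r(1−r^4)/(1−r)
        = 0.9625 × 0.4337 × (1 − 0.03538) / (1 − 0.4337) = 0.7110 mg/L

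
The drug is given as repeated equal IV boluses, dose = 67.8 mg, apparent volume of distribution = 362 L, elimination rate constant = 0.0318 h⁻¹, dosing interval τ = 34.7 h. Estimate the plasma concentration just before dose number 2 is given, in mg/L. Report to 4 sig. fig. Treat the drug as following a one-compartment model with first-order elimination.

C₀ per dose = Dose / Vd = 67.8 / 362 = 0.1873 mg/L
Fraction remaining after one interval: r = e^(−kτ) = e^(−0.03180 × 34.7) = 0.3317
Before dose 2, 1 dose has been given (aged 1τ).
C_trough = C₀ × r = 0.1873 × 0.3317 = 0.06213 mg/L

0.06213 mg/L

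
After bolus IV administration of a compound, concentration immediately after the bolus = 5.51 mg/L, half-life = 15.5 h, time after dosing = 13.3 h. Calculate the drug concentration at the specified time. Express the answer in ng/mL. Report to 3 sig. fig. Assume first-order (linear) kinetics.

3040 ng/mL

k = ln2 / t½ = 0.693147 / 15.5 = 0.04472 h⁻¹
C = C₀ · e^(−k·t) = 5.510 × e^(−0.04472 × 13.3)
  = 5.510 × 0.5517 = 3.040 mg/L
Convert: 3.040 mg/L × 1000 = 3040 ng/mL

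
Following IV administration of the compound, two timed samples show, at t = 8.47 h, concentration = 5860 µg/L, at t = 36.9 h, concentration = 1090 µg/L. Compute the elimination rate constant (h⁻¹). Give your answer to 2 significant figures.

0.059 h⁻¹

k = ln(C₁/C₂) / (t₂ − t₁) = ln(5860/1090) / (36.9 − 8.47)
  = 1.682 / 28.43 = 0.05916 h⁻¹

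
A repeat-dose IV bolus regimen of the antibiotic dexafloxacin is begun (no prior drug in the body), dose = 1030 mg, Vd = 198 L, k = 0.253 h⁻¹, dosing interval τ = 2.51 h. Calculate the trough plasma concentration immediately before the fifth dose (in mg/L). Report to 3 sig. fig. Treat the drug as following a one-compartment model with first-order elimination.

5.40 mg/L

C₀ per dose = Dose / Vd = 1030 / 198 = 5.202 mg/L
Fraction remaining after one interval: r = e^(−kτ) = e^(−0.2530 × 2.51) = 0.5299
Before dose 5, 4 doses have been given (aged 1τ, 2τ, 3τ, 4τ).
C_trough = C₀ × (r + r² + … + r^4) = C₀ × r(1−r^4)/(1−r)
        = 5.202 × 0.5299 × (1 − 0.07885) / (1 − 0.5299) = 5.401 mg/L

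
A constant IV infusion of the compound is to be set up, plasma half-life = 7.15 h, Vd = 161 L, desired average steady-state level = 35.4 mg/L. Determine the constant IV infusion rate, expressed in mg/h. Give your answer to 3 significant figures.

k = ln2 / t½ = 0.693147 / 7.15 = 0.09694 h⁻¹
CL = k × Vd = 0.09694 × 161 = 15.61 L/h
At steady state, infusion rate R₀ = Css × CL = 35.4 × 15.61 = 552.6 mg/h

553 mg/h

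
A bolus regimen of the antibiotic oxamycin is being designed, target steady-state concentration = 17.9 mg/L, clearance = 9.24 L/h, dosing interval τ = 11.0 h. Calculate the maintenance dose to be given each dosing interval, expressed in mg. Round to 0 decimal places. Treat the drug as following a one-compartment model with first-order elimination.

At steady state, Dose/τ = Css × CL.
Dose = Css × CL × τ = 17.9 × 9.240 × 11.0 = 1819 mg

1819 mg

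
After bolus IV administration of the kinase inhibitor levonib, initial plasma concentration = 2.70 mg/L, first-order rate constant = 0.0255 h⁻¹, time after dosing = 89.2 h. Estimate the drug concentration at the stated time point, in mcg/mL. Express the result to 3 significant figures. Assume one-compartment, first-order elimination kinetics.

C = C₀ · e^(−k·t) = 2.700 × e^(−0.02550 × 89.2)
  = 2.700 × 0.1028 = 0.2776 mg/L
(0.2776 mg/L = 0.2776 mcg/mL)

0.278 mcg/mL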